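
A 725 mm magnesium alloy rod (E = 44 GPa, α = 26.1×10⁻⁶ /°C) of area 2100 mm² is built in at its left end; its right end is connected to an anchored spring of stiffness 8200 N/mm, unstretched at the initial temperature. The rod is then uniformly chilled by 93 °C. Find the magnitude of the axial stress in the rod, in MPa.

σ ≈ 6.46 MPa (tensile)

If the spring were absent the rod would shorten by αΔT L = 26.1×10⁻⁶ × 93 × 725 = 1.76 mm.
With a force P in the spring, the elastic change of the rod is PL/(AE) and that of the spring is P/k; compatibility requires their sum to equal δ_free.
P [ L/(AE) + 1/k ] = δ_free → P [ 725/(2100×44×10³) + 1/(8200) ] = 1.76.
P = 1.76 / 0.0001298 = 13560 N.
σ = P/A = 13560/2100 = 6.456 MPa.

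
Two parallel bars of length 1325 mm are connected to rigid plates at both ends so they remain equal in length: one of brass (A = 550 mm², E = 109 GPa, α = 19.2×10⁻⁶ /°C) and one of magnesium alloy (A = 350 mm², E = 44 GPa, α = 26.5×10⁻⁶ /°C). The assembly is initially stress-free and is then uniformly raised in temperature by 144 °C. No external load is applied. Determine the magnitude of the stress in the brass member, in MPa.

Equilibrium of a rigid end plate with no external load gives equal and opposite internal forces ±P in the two members. Since α_{magnesium alloy} > α_{brass}, heating drives the magnesium alloy into compression and the brass into tension.
Compatibility of the two members (thermal + elastic change equal): (α₁ − α₂)ΔT = P·[1/(A₁E₁) + 1/(A₂E₂)].
|α₁ − α₂|·ΔT = 7.3×10⁻⁶ × 144 = 0.001051.
1/(A₁E₁) + 1/(A₂E₂) = 1/(550×109×10³) + 1/(350×44×10³) = 8.162×10⁻⁸ N⁻¹.
So P = 0.001051 / 8.162×10⁻⁸ = 12.88 kN.
σ_{brass} = P/A₁ = 12880/550 = 23.42 MPa, tensile.

σ ≈ 23.4 MPa (tensile)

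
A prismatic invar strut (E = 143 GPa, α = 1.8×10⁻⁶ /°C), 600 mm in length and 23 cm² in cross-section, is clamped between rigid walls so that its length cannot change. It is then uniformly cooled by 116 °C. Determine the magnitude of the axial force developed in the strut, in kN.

Full restraint means ε = 0, so the stress is σ = EαΔT = 143×10³ × 1.8×10⁻⁶ × 116 = 29.86 MPa.
P = AEαΔT = 2300 × 143×10³ × 1.8×10⁻⁶ × 116 = 68.67 kN (tensile).

P ≈ 68.7 kN (tensile)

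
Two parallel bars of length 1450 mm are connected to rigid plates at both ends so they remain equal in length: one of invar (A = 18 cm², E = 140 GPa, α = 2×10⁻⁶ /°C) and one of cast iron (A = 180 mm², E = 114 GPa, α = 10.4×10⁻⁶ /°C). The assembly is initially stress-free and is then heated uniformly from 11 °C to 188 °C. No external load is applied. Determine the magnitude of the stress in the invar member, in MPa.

σ ≈ 15.7 MPa (tensile)

Both members must finish at the same length. With the larger α, the cast iron tends to over-expand; the plates restrain it, putting the cast iron in compression and the invar in tension. With no external load the two internal forces are equal and opposite, magnitude P.
Compatibility of the two members (thermal + elastic change equal): (α₁ − α₂)ΔT = P·[1/(A₁E₁) + 1/(A₂E₂)].
|α₁ − α₂|·ΔT = 8.4×10⁻⁶ × 177 = 0.001487.
1/(A₁E₁) + 1/(A₂E₂) = 1/(1800×140×10³) + 1/(180×114×10³) = 5.27×10⁻⁸ N⁻¹.
So P = 0.001487 / 5.27×10⁻⁸ = 28.21 kN.
σ_{invar} = P/A₁ = 28210/1800 = 15.67 MPa, tensile.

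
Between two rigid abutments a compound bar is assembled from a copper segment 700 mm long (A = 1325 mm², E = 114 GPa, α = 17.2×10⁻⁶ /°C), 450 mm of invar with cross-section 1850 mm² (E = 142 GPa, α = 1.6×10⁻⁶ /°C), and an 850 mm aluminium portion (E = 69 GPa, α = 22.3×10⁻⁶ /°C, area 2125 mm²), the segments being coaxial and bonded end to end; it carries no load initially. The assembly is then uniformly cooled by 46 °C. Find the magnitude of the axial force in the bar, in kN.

Free thermal contraction of the whole bar: Σ αᵢΔT Lᵢ = 17.2×10⁻⁶×46×700 + 1.6×10⁻⁶×46×450 + 22.3×10⁻⁶×46×850 = 1.459 mm.
The rigid supports impose zero overall length change; the single axial force P common to all segments must satisfy P Σ Lᵢ/(AᵢEᵢ) = δ_free.
Σ Lᵢ/(AᵢEᵢ) = 700/(1325×114×10³) + 450/(1850×142×10³) + 850/(2125×69×10³) = 1.214×10⁻⁵ mm/N.
Hence P = δ_free / Σ(L/AE) = 1.459/1.214×10⁻⁵ = 120.1 kN (tensile).

P ≈ 120 kN (tensile)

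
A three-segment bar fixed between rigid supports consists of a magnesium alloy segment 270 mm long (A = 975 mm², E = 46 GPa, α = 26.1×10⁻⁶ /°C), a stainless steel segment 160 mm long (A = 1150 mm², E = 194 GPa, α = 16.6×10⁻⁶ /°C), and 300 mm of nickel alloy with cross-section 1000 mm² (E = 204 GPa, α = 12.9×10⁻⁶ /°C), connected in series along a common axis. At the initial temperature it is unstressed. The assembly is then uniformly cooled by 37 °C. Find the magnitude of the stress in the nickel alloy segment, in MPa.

σ ≈ 61.2 MPa (tensile)

With the walls removed the bar would change length by δ_free = Σ αᵢΔT Lᵢ = 26.1×10⁻⁶×37×270 + 16.6×10⁻⁶×37×160 + 12.9×10⁻⁶×37×300 = 0.5022 mm.
Since the ends are fixed, an axial force P builds up, equal in every segment, with P · Σ Lᵢ/(AᵢEᵢ) = δ_free.
Σ Lᵢ/(AᵢEᵢ) = 270/(975×46×10³) + 160/(1150×194×10³) + 300/(1000×204×10³) = 8.208×10⁻⁶ mm/N.
Hence P = δ_free / Σ(L/AE) = 0.5022/8.208×10⁻⁶ = 61.19 kN (tensile).
σ_{nickel alloy} = P / A = 61190 / 1000 = 61.19 MPa.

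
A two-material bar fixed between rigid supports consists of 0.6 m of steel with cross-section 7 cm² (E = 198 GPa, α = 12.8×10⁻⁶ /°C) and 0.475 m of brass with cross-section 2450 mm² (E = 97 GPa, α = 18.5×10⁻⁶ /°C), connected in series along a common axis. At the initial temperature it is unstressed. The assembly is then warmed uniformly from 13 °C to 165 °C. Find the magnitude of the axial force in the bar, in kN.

P ≈ 396 kN (compressive)

If the supports were absent, the total length change would be Σ αᵢΔT Lᵢ = 12.8×10⁻⁶×152×600 + 18.5×10⁻⁶×152×475 = 2.503 mm.
Since the ends are fixed, an axial force P builds up, equal in every segment, with P · Σ Lᵢ/(AᵢEᵢ) = δ_free.
The series flexibility is Σ Lᵢ/(AᵢEᵢ) = 600/(700×198×10³) + 475/(2450×97×10³) = 6.328×10⁻⁶ mm/N.
Hence P = δ_free / Σ(L/AE) = 2.503/6.328×10⁻⁶ = 395.6 kN (compressive).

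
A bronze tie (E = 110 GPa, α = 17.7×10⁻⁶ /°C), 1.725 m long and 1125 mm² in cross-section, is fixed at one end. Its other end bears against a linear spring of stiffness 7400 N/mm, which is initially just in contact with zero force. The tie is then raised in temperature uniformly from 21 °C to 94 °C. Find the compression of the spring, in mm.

δ ≈ 2.02 mm

The unrestrained thermal change is αΔT L = 17.7×10⁻⁶ × 73 × 1725 = 2.229 mm.
With a force P in the spring, the elastic change of the tie is PL/(AE) and that of the spring is P/k; compatibility requires their sum to equal δ_free.
So P = δ_free / [L/(AE) + 1/k] = 2.229 / [ 1725/(1125×110×10³) + 1/(7400) ].
P = 2.229 / 0.0001491 = 14950 N.
Spring compression = P/k = 14950/(7400) = 2.02 mm.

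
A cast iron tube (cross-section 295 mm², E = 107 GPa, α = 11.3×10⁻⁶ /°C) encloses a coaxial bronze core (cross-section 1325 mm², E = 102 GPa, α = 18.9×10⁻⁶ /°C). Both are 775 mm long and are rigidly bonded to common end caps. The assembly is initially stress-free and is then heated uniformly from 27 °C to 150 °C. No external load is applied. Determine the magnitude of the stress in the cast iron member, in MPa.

The bronze has the larger α, so on heating it would change length more than the cast iron if both were free. The rigid plates force a common final length, so the bronze is put into compression and the cast iron into tension, with equal and opposite forces P (no external load).
Equating the net (thermal + elastic) strains gives |α₁ − α₂|·ΔT = P·[1/(A₁E₁) + 1/(A₂E₂)].
|α₁ − α₂|·ΔT = 7.6×10⁻⁶ × 123 = 0.0009348.
1/(A₁E₁) + 1/(A₂E₂) = 1/(295×107×10³) + 1/(1325×102×10³) = 3.908×10⁻⁸ N⁻¹.
So P = 0.0009348 / 3.908×10⁻⁸ = 23.92 kN.
σ_{cast iron} = P/A₁ = 23920/295 = 81.09 MPa, tensile.

σ ≈ 81.1 MPa (tensile)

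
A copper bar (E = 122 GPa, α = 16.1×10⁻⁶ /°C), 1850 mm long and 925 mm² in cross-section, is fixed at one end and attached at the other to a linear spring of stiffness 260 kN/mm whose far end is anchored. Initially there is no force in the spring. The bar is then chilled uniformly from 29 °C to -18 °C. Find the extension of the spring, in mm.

δ ≈ 0.266 mm

The unrestrained thermal change is αΔT L = 16.1×10⁻⁶ × 47 × 1850 = 1.4 mm.
With a force P in the spring, the elastic change of the bar is PL/(AE) and that of the spring is P/k; compatibility requires their sum to equal δ_free.
P [ L/(AE) + 1/k ] = δ_free → P [ 1850/(925×122×10³) + 1/(260×10³) ] = 1.4.
P = 1.4 / 2.024×10⁻⁵ = 69170 N.
Spring extension = P/k = 69170/(260×10³) = 0.266 mm.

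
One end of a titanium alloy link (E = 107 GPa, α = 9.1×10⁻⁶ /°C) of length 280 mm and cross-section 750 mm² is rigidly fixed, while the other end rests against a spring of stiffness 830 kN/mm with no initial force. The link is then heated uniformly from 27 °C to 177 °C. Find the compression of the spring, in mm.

δ ≈ 0.0981 mm

Free thermal expansion: δ_free = αΔT L = 9.1×10⁻⁶ × 150 × 280 = 0.3822 mm.
Let P be the compressive force at the spring. The link shortens elastically by PL/(AE) and the spring compresses by P/k; together these equal δ_free.
So P = δ_free / [L/(AE) + 1/k] = 0.3822 / [ 280/(750×107×10³) + 1/(830×10³) ].
P = 0.3822 / 4.694×10⁻⁶ = 81420 N.
Spring compression = P/k = 81420/(830×10³) = 0.0981 mm.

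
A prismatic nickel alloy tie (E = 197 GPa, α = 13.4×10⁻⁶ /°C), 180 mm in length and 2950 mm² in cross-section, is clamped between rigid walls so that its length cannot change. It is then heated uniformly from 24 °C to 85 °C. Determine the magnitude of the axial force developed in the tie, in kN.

With zero net strain, σ = E·αΔT = 197 GPa × 13.4×10⁻⁶ × 61 = 161 MPa.
P = AEαΔT = 2950 × 197×10³ × 13.4×10⁻⁶ × 61 = 475 kN (compressive).

P ≈ 475 kN (compressive)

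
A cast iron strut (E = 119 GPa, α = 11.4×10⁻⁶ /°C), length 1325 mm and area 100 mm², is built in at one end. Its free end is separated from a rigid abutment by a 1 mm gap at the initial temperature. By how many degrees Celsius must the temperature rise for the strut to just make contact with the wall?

ΔT ≈ 66.2 °C

The gap closes when αΔT L = 1 mm, since the strut is still unstressed at that instant.
ΔT = 1 / (11.4×10⁻⁶ × 1325) = 66.2 °C.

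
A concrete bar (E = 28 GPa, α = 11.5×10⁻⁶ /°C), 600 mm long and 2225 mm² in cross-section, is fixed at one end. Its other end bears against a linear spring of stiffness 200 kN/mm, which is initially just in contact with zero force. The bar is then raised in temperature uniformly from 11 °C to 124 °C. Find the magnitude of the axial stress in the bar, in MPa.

The unrestrained thermal change is αΔT L = 11.5×10⁻⁶ × 113 × 600 = 0.7797 mm.
Let P be the compressive force at the spring. The bar shortens elastically by PL/(AE) and the spring compresses by P/k; together these equal δ_free.
P [ L/(AE) + 1/k ] = δ_free → P [ 600/(2225×28×10³) + 1/(200×10³) ] = 0.7797.
P = 0.7797 / 1.463×10⁻⁵ = 53290 N.
σ = P/A = 53290/2225 = 23.95 MPa.

σ ≈ 24 MPa (compressive)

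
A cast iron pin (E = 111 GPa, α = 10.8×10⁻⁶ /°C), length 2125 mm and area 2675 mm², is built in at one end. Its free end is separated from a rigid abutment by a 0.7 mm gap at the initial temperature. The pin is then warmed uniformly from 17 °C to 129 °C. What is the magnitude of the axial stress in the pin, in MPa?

Free thermal elongation = αΔT L = 10.8×10⁻⁶ × 112 × 2125 = 2.57 mm.
After closing the 0.7 mm clearance, 2.57 − 0.7 = 1.87 mm of expansion remains to be suppressed by the wall.
So σ = E(δ_free − g)/L = 111×10³ × 1.87/2125 = 97.7 MPa.

σ ≈ 97.7 MPa (compressive)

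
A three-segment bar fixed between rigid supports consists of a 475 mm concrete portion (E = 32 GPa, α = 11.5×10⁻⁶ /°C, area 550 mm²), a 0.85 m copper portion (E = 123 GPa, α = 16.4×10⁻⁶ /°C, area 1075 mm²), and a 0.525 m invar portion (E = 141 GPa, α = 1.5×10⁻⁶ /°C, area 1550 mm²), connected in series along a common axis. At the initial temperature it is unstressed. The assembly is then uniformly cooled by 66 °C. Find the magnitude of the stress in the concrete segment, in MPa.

With the walls removed the bar would change length by δ_free = Σ αᵢΔT Lᵢ = 11.5×10⁻⁶×66×475 + 16.4×10⁻⁶×66×850 + 1.5×10⁻⁶×66×525 = 1.333 mm.
The rigid supports impose zero overall length change; the single axial force P common to all segments must satisfy P Σ Lᵢ/(AᵢEᵢ) = δ_free.
The series flexibility is Σ Lᵢ/(AᵢEᵢ) = 475/(550×32×10³) + 850/(1075×123×10³) + 525/(1550×141×10³) = 3.582×10⁻⁵ mm/N.
So P = 1.333 / 3.582×10⁻⁵ = 37.2 kN, tensile.
σ_{concrete} = P / A = 37200 / 550 = 67.64 MPa.

σ ≈ 67.6 MPa (tensile)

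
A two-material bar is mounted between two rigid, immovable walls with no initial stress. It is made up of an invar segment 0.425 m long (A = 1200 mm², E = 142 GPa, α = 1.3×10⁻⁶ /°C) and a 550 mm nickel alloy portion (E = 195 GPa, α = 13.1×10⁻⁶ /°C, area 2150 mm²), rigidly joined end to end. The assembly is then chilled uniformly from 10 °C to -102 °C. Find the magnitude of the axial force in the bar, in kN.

P ≈ 228 kN (tensile)

With the walls removed the bar would change length by δ_free = Σ αᵢΔT Lᵢ = 1.3×10⁻⁶×112×425 + 13.1×10⁻⁶×112×550 = 0.8688 mm.
Since the ends are fixed, an axial force P builds up, equal in every segment, with P · Σ Lᵢ/(AᵢEᵢ) = δ_free.
The series flexibility is Σ Lᵢ/(AᵢEᵢ) = 425/(1200×142×10³) + 550/(2150×195×10³) = 3.806×10⁻⁶ mm/N.
Hence P = δ_free / Σ(L/AE) = 0.8688/3.806×10⁻⁶ = 228.3 kN (tensile).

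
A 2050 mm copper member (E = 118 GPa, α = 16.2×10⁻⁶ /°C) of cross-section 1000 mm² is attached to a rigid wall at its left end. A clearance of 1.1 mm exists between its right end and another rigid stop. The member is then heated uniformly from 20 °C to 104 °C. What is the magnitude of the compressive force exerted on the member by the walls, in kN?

Free thermal elongation = αΔT L = 16.2×10⁻⁶ × 84 × 2050 = 2.79 mm.
This exceeds the 1.1 mm gap, so the wall pushes back. The portion of expansion that must be recovered elastically is δ_free − gap = 2.79 − 1.1 = 1.69 mm.
Compatibility: PL/(AE) = 1.69 mm, so σ = P/A = E × (1.69/2050) = 97.26 MPa.
P = σA = 97.26 × 1000 = 97.26 kN.

P ≈ 97.3 kN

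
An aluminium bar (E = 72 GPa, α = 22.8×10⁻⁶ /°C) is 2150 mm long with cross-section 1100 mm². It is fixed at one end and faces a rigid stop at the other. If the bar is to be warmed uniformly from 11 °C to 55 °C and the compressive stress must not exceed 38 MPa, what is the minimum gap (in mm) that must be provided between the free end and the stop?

g ≈ 1.02 mm

Free expansion if unrestrained: δ_free = αΔT L = 22.8×10⁻⁶ × 44 × 2150 = 2.157 mm.
At the allowable stress the elastic shortening the wall may impose is σL/E = 38 × 2150 / (72×10³) = 1.135 mm.
So the gap has to take up the difference, g_min = δ_free − σL/E = 2.157 − 1.135 = 1.022 mm.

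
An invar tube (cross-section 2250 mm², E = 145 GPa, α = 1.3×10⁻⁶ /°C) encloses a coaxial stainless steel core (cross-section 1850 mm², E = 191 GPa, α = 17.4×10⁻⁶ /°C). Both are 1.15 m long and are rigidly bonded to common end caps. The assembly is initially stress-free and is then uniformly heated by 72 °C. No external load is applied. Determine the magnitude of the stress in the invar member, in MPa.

Equilibrium of a rigid end plate with no external load gives equal and opposite internal forces ±P in the two members. Since α_{stainless steel} > α_{invar}, heating drives the stainless steel into compression and the invar into tension.
Setting the final lengths equal and cancelling L: (α₁ − α₂)ΔT = P/(A₁E₁) + P/(A₂E₂).
|α₁ − α₂|·ΔT = 16.1×10⁻⁶ × 72 = 0.001159.
1/(A₁E₁) + 1/(A₂E₂) = 1/(2250×145×10³) + 1/(1850×191×10³) = 5.895×10⁻⁹ N⁻¹.
So P = 0.001159 / 5.895×10⁻⁹ = 196.6 kN.
σ_{invar} = P/A₁ = 196600/2250 = 87.39 MPa, tensile.

σ ≈ 87.4 MPa (tensile)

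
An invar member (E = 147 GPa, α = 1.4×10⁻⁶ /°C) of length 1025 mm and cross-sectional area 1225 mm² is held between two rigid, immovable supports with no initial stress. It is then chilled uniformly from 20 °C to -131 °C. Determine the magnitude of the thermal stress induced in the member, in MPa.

σ ≈ 31.1 MPa (tensile)

The supports are rigid, so the total axial strain is zero. The restrained thermal strain is ε = αΔT = 1.4×10⁻⁶ × 151 = 211.4×10⁻⁶.
The stress required to suppress this strain is σ = Eε = 147×10³ × 211.4×10⁻⁶ = 31.08 MPa, tensile since the member is trying to contract.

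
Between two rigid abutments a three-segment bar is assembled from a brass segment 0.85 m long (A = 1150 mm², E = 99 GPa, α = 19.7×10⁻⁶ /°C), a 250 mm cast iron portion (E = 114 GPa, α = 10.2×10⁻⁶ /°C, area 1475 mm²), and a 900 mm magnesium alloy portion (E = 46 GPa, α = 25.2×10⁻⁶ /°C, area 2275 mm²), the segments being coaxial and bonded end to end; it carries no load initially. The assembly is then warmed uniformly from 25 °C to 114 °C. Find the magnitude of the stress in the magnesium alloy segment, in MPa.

σ ≈ 93.6 MPa (compressive)

If the supports were absent, the total length change would be Σ αᵢΔT Lᵢ = 19.7×10⁻⁶×89×850 + 10.2×10⁻⁶×89×250 + 25.2×10⁻⁶×89×900 = 3.736 mm.
The walls prevent any net length change, so an axial force P (same in every segment) develops. Compatibility: P · Σ Lᵢ/(AᵢEᵢ) = δ_free.
The series flexibility is Σ Lᵢ/(AᵢEᵢ) = 850/(1150×99×10³) + 250/(1475×114×10³) + 900/(2275×46×10³) = 1.755×10⁻⁵ mm/N.
Hence P = δ_free / Σ(L/AE) = 3.736/1.755×10⁻⁵ = 212.8 kN (compressive).
σ_{magnesium alloy} = P / A = 212800 / 2275 = 93.55 MPa.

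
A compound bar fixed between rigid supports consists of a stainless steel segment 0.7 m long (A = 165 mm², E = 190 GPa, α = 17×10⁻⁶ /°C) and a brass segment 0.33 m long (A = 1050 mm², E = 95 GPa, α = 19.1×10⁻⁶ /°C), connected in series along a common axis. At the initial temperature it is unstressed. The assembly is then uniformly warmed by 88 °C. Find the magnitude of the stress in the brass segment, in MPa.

Free thermal expansion of the whole bar: Σ αᵢΔT Lᵢ = 17×10⁻⁶×88×700 + 19.1×10⁻⁶×88×330 = 1.602 mm.
The walls prevent any net length change, so an axial force P (same in every segment) develops. Compatibility: P · Σ Lᵢ/(AᵢEᵢ) = δ_free.
Σ Lᵢ/(AᵢEᵢ) = 700/(165×190×10³) + 330/(1050×95×10³) = 2.564×10⁻⁵ mm/N.
So P = 1.602 / 2.564×10⁻⁵ = 62.48 kN, compressive.
σ_{brass} = P / A = 62480 / 1050 = 59.51 MPa.

σ ≈ 59.5 MPa (compressive)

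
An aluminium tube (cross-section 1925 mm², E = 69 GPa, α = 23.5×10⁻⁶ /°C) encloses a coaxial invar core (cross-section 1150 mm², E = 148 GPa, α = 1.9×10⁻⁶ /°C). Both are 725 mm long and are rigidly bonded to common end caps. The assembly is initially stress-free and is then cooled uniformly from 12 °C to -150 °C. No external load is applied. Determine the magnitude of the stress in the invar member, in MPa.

The aluminium has the larger α, so on cooling it would change length more than the invar if both were free. The rigid plates force a common final length, so the aluminium is put into tension and the invar into compression, with equal and opposite forces P (no external load).
Setting the final lengths equal and cancelling L: (α₁ − α₂)ΔT = P/(A₁E₁) + P/(A₂E₂).
|α₁ − α₂|·ΔT = 21.6×10⁻⁶ × 162 = 0.003499.
1/(A₁E₁) + 1/(A₂E₂) = 1/(1925×69×10³) + 1/(1150×148×10³) = 1.34×10⁻⁸ N⁻¹.
P = 0.003499 / 1.34×10⁻⁸ = 261100 N = 261.1 kN.
σ_{invar} = P/A₂ = 261100/1150 = 227 MPa, compressive.

σ ≈ 227 MPa (compressive)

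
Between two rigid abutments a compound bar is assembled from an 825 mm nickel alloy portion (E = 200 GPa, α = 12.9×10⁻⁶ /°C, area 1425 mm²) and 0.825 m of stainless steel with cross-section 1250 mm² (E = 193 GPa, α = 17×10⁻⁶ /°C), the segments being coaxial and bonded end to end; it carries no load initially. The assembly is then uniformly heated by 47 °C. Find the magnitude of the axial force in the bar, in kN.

P ≈ 184 kN (compressive)

With the walls removed the bar would change length by δ_free = Σ αᵢΔT Lᵢ = 12.9×10⁻⁶×47×825 + 17×10⁻⁶×47×825 = 1.159 mm.
Since the ends are fixed, an axial force P builds up, equal in every segment, with P · Σ Lᵢ/(AᵢEᵢ) = δ_free.
Σ Lᵢ/(AᵢEᵢ) = 825/(1425×200×10³) + 825/(1250×193×10³) = 6.314×10⁻⁶ mm/N.
Hence P = δ_free / Σ(L/AE) = 1.159/6.314×10⁻⁶ = 183.6 kN (compressive).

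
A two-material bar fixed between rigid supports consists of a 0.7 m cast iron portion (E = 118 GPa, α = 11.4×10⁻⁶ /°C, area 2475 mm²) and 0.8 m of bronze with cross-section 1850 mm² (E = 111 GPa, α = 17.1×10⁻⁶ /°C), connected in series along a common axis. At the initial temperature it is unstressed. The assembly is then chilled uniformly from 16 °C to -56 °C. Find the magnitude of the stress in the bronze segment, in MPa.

If the supports were absent, the total length change would be Σ αᵢΔT Lᵢ = 11.4×10⁻⁶×72×700 + 17.1×10⁻⁶×72×800 = 1.56 mm.
The walls prevent any net length change, so an axial force P (same in every segment) develops. Compatibility: P · Σ Lᵢ/(AᵢEᵢ) = δ_free.
Σ Lᵢ/(AᵢEᵢ) = 700/(2475×118×10³) + 800/(1850×111×10³) = 6.293×10⁻⁶ mm/N.
P = 1.56 / 6.293×10⁻⁶ = 247800 N = 247.8 kN, tensile.
σ_{bronze} = P / A = 247800 / 1850 = 134 MPa.

σ ≈ 134 MPa (tensile)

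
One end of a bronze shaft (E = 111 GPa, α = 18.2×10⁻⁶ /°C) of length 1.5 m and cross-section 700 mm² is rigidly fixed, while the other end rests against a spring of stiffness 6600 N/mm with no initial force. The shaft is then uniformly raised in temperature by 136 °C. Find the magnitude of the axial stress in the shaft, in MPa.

σ ≈ 31.1 MPa (compressive)

Free thermal expansion: δ_free = αΔT L = 18.2×10⁻⁶ × 136 × 1500 = 3.713 mm.
With a force P in the spring, the elastic change of the shaft is PL/(AE) and that of the spring is P/k; compatibility requires their sum to equal δ_free.
P [ L/(AE) + 1/k ] = δ_free → P [ 1500/(700×111×10³) + 1/(6600) ] = 3.713.
P = 3.713 / 0.0001708 = 21740 N.
σ = P/A = 21740/700 = 31.05 MPa.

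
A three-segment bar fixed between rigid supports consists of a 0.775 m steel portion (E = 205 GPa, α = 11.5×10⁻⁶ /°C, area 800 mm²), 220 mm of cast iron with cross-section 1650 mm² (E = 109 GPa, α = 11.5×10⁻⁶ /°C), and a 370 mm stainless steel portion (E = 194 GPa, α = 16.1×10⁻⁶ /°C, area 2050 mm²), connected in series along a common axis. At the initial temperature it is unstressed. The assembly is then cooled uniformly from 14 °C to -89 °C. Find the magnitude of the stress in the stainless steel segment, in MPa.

σ ≈ 127 MPa (tensile)

If the supports were absent, the total length change would be Σ αᵢΔT Lᵢ = 11.5×10⁻⁶×103×775 + 11.5×10⁻⁶×103×220 + 16.1×10⁻⁶×103×370 = 1.792 mm.
The rigid supports impose zero overall length change; the single axial force P common to all segments must satisfy P Σ Lᵢ/(AᵢEᵢ) = δ_free.
Σ Lᵢ/(AᵢEᵢ) = 775/(800×205×10³) + 220/(1650×109×10³) + 370/(2050×194×10³) = 6.879×10⁻⁶ mm/N.
P = 1.792 / 6.879×10⁻⁶ = 260500 N = 260.5 kN, tensile.
σ_{stainless steel} = P / A = 260500 / 2050 = 127.1 MPa.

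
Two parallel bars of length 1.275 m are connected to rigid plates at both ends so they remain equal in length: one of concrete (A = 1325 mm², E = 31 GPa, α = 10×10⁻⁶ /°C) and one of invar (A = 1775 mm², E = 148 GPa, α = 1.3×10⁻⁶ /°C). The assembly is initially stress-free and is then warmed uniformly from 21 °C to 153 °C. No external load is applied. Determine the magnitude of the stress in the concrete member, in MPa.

Equilibrium of a rigid end plate with no external load gives equal and opposite internal forces ±P in the two members. Since α_{concrete} > α_{invar}, heating drives the concrete into compression and the invar into tension.
Setting the final lengths equal and cancelling L: (α₁ − α₂)ΔT = P/(A₁E₁) + P/(A₂E₂).
|α₁ − α₂|·ΔT = 8.7×10⁻⁶ × 132 = 0.001148.
1/(A₁E₁) + 1/(A₂E₂) = 1/(1325×31×10³) + 1/(1775×148×10³) = 2.815×10⁻⁸ N⁻¹.
P = 0.001148 / 2.815×10⁻⁸ = 40790 N = 40.79 kN.
σ_{concrete} = P/A₁ = 40790/1325 = 30.79 MPa, compressive.

σ ≈ 30.8 MPa (compressive)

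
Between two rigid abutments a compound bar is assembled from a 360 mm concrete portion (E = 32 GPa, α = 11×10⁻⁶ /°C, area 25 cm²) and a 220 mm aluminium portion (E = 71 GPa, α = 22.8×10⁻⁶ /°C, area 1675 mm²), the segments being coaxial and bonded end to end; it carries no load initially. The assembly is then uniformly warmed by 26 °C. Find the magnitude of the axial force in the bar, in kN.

P ≈ 36.8 kN (compressive)

If the supports were absent, the total length change would be Σ αᵢΔT Lᵢ = 11×10⁻⁶×26×360 + 22.8×10⁻⁶×26×220 = 0.2334 mm.
Since the ends are fixed, an axial force P builds up, equal in every segment, with P · Σ Lᵢ/(AᵢEᵢ) = δ_free.
Σ Lᵢ/(AᵢEᵢ) = 360/(2500×32×10³) + 220/(1675×71×10³) = 6.35×10⁻⁶ mm/N.
So P = 0.2334 / 6.35×10⁻⁶ = 36.75 kN, compressive.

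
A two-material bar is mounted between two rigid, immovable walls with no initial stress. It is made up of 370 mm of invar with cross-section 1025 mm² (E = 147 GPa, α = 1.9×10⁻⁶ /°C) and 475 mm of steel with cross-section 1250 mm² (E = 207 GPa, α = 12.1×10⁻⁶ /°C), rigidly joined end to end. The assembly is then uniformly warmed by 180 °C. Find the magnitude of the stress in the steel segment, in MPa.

With the walls removed the bar would change length by δ_free = Σ αᵢΔT Lᵢ = 1.9×10⁻⁶×180×370 + 12.1×10⁻⁶×180×475 = 1.161 mm.
Since the ends are fixed, an axial force P builds up, equal in every segment, with P · Σ Lᵢ/(AᵢEᵢ) = δ_free.
The series flexibility is Σ Lᵢ/(AᵢEᵢ) = 370/(1025×147×10³) + 475/(1250×207×10³) = 4.291×10⁻⁶ mm/N.
So P = 1.161 / 4.291×10⁻⁶ = 270.6 kN, compressive.
σ_{steel} = P / A = 270600 / 1250 = 216.5 MPa.

σ ≈ 216 MPa (compressive)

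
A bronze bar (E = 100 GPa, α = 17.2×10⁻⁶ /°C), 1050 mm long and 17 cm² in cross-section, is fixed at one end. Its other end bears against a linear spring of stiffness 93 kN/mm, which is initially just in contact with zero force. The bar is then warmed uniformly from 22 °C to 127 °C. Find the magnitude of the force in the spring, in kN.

P ≈ 112 kN

Free thermal expansion: δ_free = αΔT L = 17.2×10⁻⁶ × 105 × 1050 = 1.896 mm.
With a force P in the spring, the elastic change of the bar is PL/(AE) and that of the spring is P/k; compatibility requires their sum to equal δ_free.
So P = δ_free / [L/(AE) + 1/k] = 1.896 / [ 1050/(1700×100×10³) + 1/(93×10³) ].
P = 1.896 / 1.693×10⁻⁵ = 112000 N.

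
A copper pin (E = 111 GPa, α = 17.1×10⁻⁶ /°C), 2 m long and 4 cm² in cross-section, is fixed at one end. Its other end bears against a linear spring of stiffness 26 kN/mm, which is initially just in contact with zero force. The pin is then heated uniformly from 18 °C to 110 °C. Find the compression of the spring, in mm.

δ ≈ 1.45 mm

Free thermal expansion: δ_free = αΔT L = 17.1×10⁻⁶ × 92 × 2000 = 3.146 mm.
Let P be the compressive force at the spring. The pin shortens elastically by PL/(AE) and the spring compresses by P/k; together these equal δ_free.
P [ L/(AE) + 1/k ] = δ_free → P [ 2000/(400×111×10³) + 1/(26×10³) ] = 3.146.
P = 3.146 / 8.351×10⁻⁵ = 37680 N.
Spring compression = P/k = 37680/(26×10³) = 1.449 mm.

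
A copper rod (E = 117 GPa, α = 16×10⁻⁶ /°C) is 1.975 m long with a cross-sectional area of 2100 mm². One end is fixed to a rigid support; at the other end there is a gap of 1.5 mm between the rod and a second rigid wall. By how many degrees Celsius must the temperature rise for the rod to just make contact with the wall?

ΔT ≈ 47.5 °C

The gap closes when αΔT L = 1.5 mm, since the rod is still unstressed at that instant.
ΔT = 1.5 / (16×10⁻⁶ × 1975) = 47.47 °C.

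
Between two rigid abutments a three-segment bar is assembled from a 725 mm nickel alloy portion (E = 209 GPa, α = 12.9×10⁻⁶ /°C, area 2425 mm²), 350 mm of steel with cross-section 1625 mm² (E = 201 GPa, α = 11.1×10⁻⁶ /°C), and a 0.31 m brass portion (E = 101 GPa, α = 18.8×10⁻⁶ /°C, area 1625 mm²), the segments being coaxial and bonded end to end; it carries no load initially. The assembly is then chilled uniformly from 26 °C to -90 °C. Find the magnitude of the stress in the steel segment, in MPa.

σ ≈ 310 MPa (tensile)

Free thermal contraction of the whole bar: Σ αᵢΔT Lᵢ = 12.9×10⁻⁶×116×725 + 11.1×10⁻⁶×116×350 + 18.8×10⁻⁶×116×310 = 2.212 mm.
The walls prevent any net length change, so an axial force P (same in every segment) develops. Compatibility: P · Σ Lᵢ/(AᵢEᵢ) = δ_free.
The series flexibility is Σ Lᵢ/(AᵢEᵢ) = 725/(2425×209×10³) + 350/(1625×201×10³) + 310/(1625×101×10³) = 4.391×10⁻⁶ mm/N.
So P = 2.212 / 4.391×10⁻⁶ = 503.7 kN, tensile.
σ_{steel} = P / A = 503700 / 1625 = 310 MPa.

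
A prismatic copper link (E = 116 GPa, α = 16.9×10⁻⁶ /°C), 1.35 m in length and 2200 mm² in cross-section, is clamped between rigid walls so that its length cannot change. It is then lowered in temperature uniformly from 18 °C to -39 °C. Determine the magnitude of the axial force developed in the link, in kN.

P ≈ 246 kN (tensile)

The ends cannot move, so σ = EαΔT = 116×10³ × 16.9×10⁻⁶ × 57 = 111.7 MPa.
Axial force P = σA = 111.7 × 2200 = 245800 N = 245.8 kN, tensile.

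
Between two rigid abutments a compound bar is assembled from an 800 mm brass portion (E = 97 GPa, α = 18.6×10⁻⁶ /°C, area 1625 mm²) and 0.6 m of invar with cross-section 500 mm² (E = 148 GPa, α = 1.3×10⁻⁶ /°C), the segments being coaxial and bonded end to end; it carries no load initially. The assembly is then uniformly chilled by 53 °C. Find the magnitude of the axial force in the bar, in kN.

P ≈ 63 kN (tensile)

If the supports were absent, the total length change would be Σ αᵢΔT Lᵢ = 18.6×10⁻⁶×53×800 + 1.3×10⁻⁶×53×600 = 0.83 mm.
The walls prevent any net length change, so an axial force P (same in every segment) develops. Compatibility: P · Σ Lᵢ/(AᵢEᵢ) = δ_free.
Σ Lᵢ/(AᵢEᵢ) = 800/(1625×97×10³) + 600/(500×148×10³) = 1.318×10⁻⁵ mm/N.
So P = 0.83 / 1.318×10⁻⁵ = 62.96 kN, tensile.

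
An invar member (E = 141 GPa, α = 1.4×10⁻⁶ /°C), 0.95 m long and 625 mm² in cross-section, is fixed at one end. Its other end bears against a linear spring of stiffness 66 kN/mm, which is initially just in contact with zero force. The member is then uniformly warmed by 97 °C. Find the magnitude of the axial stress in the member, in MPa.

Free thermal expansion: δ_free = αΔT L = 1.4×10⁻⁶ × 97 × 950 = 0.129 mm.
With a force P in the spring, the elastic change of the member is PL/(AE) and that of the spring is P/k; compatibility requires their sum to equal δ_free.
So P = δ_free / [L/(AE) + 1/k] = 0.129 / [ 950/(625×141×10³) + 1/(66×10³) ].
P = 0.129 / 2.593×10⁻⁵ = 4975 N.
σ = P/A = 4975/625 = 7.96 MPa.

σ ≈ 7.96 MPa (compressive)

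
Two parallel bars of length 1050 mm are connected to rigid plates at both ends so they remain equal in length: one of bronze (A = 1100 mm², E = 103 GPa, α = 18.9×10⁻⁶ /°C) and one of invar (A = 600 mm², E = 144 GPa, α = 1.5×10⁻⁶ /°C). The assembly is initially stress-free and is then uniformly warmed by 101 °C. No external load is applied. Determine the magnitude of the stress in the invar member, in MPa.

Both members must finish at the same length. With the larger α, the bronze tends to over-expand; the plates restrain it, putting the bronze in compression and the invar in tension. With no external load the two internal forces are equal and opposite, magnitude P.
Setting the final lengths equal and cancelling L: (α₁ − α₂)ΔT = P/(A₁E₁) + P/(A₂E₂).
|α₁ − α₂|·ΔT = 17.4×10⁻⁶ × 101 = 0.001757.
1/(A₁E₁) + 1/(A₂E₂) = 1/(1100×103×10³) + 1/(600×144×10³) = 2.04×10⁻⁸ N⁻¹.
P = 0.001757 / 2.04×10⁻⁸ = 86150 N = 86.15 kN.
σ_{invar} = P/A₂ = 86150/600 = 143.6 MPa, tensile.

σ ≈ 144 MPa (tensile)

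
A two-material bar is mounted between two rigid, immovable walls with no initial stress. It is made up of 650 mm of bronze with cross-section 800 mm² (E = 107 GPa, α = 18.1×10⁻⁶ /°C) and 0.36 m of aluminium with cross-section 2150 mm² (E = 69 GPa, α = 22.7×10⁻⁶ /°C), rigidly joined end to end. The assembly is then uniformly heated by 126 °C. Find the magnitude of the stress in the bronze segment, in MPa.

Free thermal expansion of the whole bar: Σ αᵢΔT Lᵢ = 18.1×10⁻⁶×126×650 + 22.7×10⁻⁶×126×360 = 2.512 mm.
The rigid supports impose zero overall length change; the single axial force P common to all segments must satisfy P Σ Lᵢ/(AᵢEᵢ) = δ_free.
Σ Lᵢ/(AᵢEᵢ) = 650/(800×107×10³) + 360/(2150×69×10³) = 1.002×10⁻⁵ mm/N.
Hence P = δ_free / Σ(L/AE) = 2.512/1.002×10⁻⁵ = 250.7 kN (compressive).
σ_{bronze} = P / A = 250700 / 800 = 313.4 MPa.

σ ≈ 313 MPa (compressive)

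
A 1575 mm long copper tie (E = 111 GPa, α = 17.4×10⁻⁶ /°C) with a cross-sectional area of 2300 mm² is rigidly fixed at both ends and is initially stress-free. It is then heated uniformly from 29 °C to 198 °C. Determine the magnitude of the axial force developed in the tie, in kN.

P ≈ 751 kN (compressive)

The ends cannot move, so σ = EαΔT = 111×10³ × 17.4×10⁻⁶ × 169 = 326.4 MPa.
P = AEαΔT = 2300 × 111×10³ × 17.4×10⁻⁶ × 169 = 750.7 kN (compressive).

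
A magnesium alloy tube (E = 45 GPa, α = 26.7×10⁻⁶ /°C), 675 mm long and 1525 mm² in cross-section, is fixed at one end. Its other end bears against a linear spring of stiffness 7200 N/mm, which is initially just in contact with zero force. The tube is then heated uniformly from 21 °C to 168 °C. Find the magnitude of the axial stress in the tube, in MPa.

The unrestrained thermal change is αΔT L = 26.7×10⁻⁶ × 147 × 675 = 2.649 mm.
Let P be the compressive force at the spring. The tube shortens elastically by PL/(AE) and the spring compresses by P/k; together these equal δ_free.
P [ L/(AE) + 1/k ] = δ_free → P [ 675/(1525×45×10³) + 1/(7200) ] = 2.649.
P = 2.649 / 0.0001487 = 17810 N.
σ = P/A = 17810/1525 = 11.68 MPa.

σ ≈ 11.7 MPa (compressive)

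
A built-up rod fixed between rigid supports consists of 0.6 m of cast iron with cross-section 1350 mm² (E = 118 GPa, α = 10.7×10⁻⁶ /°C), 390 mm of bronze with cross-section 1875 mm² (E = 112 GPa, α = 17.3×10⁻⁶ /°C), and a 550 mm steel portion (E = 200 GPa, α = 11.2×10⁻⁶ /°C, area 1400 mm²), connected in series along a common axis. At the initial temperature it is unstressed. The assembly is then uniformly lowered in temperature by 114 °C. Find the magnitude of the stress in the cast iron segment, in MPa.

σ ≈ 215 MPa (tensile)

With the walls removed the bar would change length by δ_free = Σ αᵢΔT Lᵢ = 10.7×10⁻⁶×114×600 + 17.3×10⁻⁶×114×390 + 11.2×10⁻⁶×114×550 = 2.203 mm.
The rigid supports impose zero overall length change; the single axial force P common to all segments must satisfy P Σ Lᵢ/(AᵢEᵢ) = δ_free.
Σ Lᵢ/(AᵢEᵢ) = 600/(1350×118×10³) + 390/(1875×112×10³) + 550/(1400×200×10³) = 7.588×10⁻⁶ mm/N.
So P = 2.203 / 7.588×10⁻⁶ = 290.4 kN, tensile.
σ_{cast iron} = P / A = 290400 / 1350 = 215.1 MPa.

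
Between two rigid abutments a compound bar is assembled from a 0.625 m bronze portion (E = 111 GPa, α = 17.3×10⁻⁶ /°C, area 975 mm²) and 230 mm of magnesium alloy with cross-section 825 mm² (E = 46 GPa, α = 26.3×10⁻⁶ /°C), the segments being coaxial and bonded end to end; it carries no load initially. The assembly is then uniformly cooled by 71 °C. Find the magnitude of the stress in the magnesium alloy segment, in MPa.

σ ≈ 123 MPa (tensile)

Free thermal contraction of the whole bar: Σ αᵢΔT Lᵢ = 17.3×10⁻⁶×71×625 + 26.3×10⁻⁶×71×230 = 1.197 mm.
Since the ends are fixed, an axial force P builds up, equal in every segment, with P · Σ Lᵢ/(AᵢEᵢ) = δ_free.
The series flexibility is Σ Lᵢ/(AᵢEᵢ) = 625/(975×111×10³) + 230/(825×46×10³) = 1.184×10⁻⁵ mm/N.
Hence P = δ_free / Σ(L/AE) = 1.197/1.184×10⁻⁵ = 101.1 kN (tensile).
σ_{magnesium alloy} = P / A = 101100 / 825 = 122.6 MPa.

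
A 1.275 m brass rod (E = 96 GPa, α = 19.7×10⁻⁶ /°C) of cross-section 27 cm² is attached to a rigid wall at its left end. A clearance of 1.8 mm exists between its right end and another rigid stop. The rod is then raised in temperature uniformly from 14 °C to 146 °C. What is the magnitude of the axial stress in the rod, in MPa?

σ ≈ 114 MPa (compressive)

Free thermal elongation = αΔT L = 19.7×10⁻⁶ × 132 × 1275 = 3.316 mm.
This exceeds the 1.8 mm gap, so the wall pushes back. The portion of expansion that must be recovered elastically is δ_free − gap = 3.316 − 1.8 = 1.516 mm.
So σ = E(δ_free − g)/L = 96×10³ × 1.516/1275 = 114.1 MPa.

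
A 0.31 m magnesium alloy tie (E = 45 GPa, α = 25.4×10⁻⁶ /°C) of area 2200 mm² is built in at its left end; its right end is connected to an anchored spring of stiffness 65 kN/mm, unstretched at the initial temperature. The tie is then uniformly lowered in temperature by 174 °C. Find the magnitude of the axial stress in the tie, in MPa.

Free thermal contraction: δ_free = αΔT L = 25.4×10⁻⁶ × 174 × 310 = 1.37 mm.
With a force P in the spring, the elastic change of the tie is PL/(AE) and that of the spring is P/k; compatibility requires their sum to equal δ_free.
P [ L/(AE) + 1/k ] = δ_free → P [ 310/(2200×45×10³) + 1/(65×10³) ] = 1.37.
P = 1.37 / 1.852×10⁻⁵ = 73990 N.
σ = P/A = 73990/2200 = 33.63 MPa.

σ ≈ 33.6 MPa (tensile)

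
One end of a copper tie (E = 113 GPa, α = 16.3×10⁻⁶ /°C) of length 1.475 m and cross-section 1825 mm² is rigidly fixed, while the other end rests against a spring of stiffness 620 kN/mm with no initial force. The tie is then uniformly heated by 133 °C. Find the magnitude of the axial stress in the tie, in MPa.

Free thermal expansion: δ_free = αΔT L = 16.3×10⁻⁶ × 133 × 1475 = 3.198 mm.
With a force P in the spring, the elastic change of the tie is PL/(AE) and that of the spring is P/k; compatibility requires their sum to equal δ_free.
P [ L/(AE) + 1/k ] = δ_free → P [ 1475/(1825×113×10³) + 1/(620×10³) ] = 3.198.
P = 3.198 / 8.765×10⁻⁶ = 364800 N.
σ = P/A = 364800/1825 = 199.9 MPa.

σ ≈ 200 MPa (compressive)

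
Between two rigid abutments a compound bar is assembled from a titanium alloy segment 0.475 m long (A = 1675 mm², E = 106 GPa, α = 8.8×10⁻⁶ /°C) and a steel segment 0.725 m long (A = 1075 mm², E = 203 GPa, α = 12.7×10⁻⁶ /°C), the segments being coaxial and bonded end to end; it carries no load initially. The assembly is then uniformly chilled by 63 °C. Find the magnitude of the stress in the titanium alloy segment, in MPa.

If the supports were absent, the total length change would be Σ αᵢΔT Lᵢ = 8.8×10⁻⁶×63×475 + 12.7×10⁻⁶×63×725 = 0.8434 mm.
The rigid supports impose zero overall length change; the single axial force P common to all segments must satisfy P Σ Lᵢ/(AᵢEᵢ) = δ_free.
The series flexibility is Σ Lᵢ/(AᵢEᵢ) = 475/(1675×106×10³) + 725/(1075×203×10³) = 5.998×10⁻⁶ mm/N.
P = 0.8434 / 5.998×10⁻⁶ = 140600 N = 140.6 kN, tensile.
σ_{titanium alloy} = P / A = 140600 / 1675 = 83.96 MPa.

σ ≈ 84 MPa (tensile)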